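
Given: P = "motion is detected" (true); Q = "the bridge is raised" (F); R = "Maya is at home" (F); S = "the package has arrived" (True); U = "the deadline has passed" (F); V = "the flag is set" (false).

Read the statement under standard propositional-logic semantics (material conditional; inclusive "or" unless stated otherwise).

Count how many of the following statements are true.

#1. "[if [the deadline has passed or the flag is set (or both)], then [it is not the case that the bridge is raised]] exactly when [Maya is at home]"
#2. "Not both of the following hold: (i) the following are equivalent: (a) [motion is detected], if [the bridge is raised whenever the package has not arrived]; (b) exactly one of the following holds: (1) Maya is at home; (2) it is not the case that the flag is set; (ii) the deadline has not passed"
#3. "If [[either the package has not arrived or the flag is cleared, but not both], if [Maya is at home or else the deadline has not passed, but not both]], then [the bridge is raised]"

0

#1: This is ((U ∨ V) → ¬Q) ↔ R.

U ∨ V = F ∨ F = F
¬Q = ¬F = T
(U ∨ V) → ¬Q = F → T = T
((U ∨ V) → ¬Q) ↔ R = T ↔ F = F
Thus #1 is false.

#2: This is (((¬S → Q) → P) ↔ (R ⊕ ¬V)) ↑ ¬U.

¬S = ¬T = F
¬S → Q = F → F = T
(¬S → Q) → P = T → T = T
¬V = ¬F = T
R ⊕ ¬V = F ⊕ T = T
((¬S → Q) → P) ↔ (R ⊕ ¬V) = T ↔ T = T
¬U = ¬F = T
(((¬S → Q) → P) ↔ (R ⊕ ¬V)) ↑ ¬U = T ↑ T = F
Hence #2 is false.

#3: Parsed as ((R ⊕ ¬U) → (¬S ⊕ ¬V)) → Q

¬U = ¬F = T
R ⊕ ¬U = F ⊕ T = T
¬S = ¬T = F
¬V = ¬F = T
¬S ⊕ ¬V = F ⊕ T = T
(R ⊕ ¬U) → (¬S ⊕ ¬V) = T → T = T
((R ⊕ ¬U) → (¬S ⊕ ¬V)) → Q = T → F = F
So #3 is false.

0 of the 3 statements are true (none).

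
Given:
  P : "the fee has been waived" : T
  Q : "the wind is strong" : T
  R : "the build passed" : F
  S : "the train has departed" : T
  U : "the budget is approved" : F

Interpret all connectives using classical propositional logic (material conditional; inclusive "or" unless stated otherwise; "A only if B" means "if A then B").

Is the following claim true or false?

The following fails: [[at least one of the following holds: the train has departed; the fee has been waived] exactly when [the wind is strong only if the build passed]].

True

Parsed as not ((S or P) iff (Q -> R))

S or P = True or True = True
Q -> R = True -> False = False
(S or P) iff (Q -> R) = True iff False = False
not ((S or P) iff (Q -> R)) = not False = True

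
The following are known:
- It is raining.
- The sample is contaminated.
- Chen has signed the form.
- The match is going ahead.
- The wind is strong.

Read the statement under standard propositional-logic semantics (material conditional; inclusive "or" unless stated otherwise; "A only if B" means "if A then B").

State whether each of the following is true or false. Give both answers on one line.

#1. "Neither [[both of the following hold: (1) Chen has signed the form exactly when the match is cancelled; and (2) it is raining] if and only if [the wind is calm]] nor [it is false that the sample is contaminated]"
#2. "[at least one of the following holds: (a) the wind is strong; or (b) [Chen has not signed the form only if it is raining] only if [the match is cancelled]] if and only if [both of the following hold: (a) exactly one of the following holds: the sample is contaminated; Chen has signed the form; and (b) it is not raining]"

#1 false / #2 false

Let R = "Chen has signed the form" (T), S = "the match is cancelled" (F), P = "it is raining" (T), U = "the wind is strong" (T), Q = "the sample is contaminated" (T).

#1: This is (((R <-> S) & P) <-> ~U) nor ~Q.

R <-> S = T <-> F = F
(R <-> S) & P = F & T = F
~U = ~T = F
((R <-> S) & P) <-> ~U = F <-> F = T
~Q = ~T = F
(((R <-> S) & P) <-> ~U) nor ~Q = T nor F = F
Thus #1 is false.

#2: In symbols: (U | ((~R -> P) -> S)) <-> ((Q xor R) & ~P)

~R = ~T = F
~R -> P = F -> T = T
(~R -> P) -> S = T -> F = F
U | ((~R -> P) -> S) = T | F = T
Q xor R = T xor T = F
~P = ~T = F
(Q xor R) & ~P = F & F = F
(U | ((~R -> P) -> S)) <-> ((Q xor R) & ~P) = T <-> F = F
Hence #2 is false.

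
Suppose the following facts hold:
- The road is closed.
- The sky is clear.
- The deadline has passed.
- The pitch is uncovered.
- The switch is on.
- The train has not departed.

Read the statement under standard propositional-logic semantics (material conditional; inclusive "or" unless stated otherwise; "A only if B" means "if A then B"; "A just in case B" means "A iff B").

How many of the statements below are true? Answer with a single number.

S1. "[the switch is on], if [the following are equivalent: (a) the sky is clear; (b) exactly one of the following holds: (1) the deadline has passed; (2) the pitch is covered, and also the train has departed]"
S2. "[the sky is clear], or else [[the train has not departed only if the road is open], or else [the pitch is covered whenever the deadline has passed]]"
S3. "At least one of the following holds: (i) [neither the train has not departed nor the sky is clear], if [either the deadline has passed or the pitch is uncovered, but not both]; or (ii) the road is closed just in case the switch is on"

3

Let U = "the sky is overcast" (False), H = "the deadline has passed" (True), Q = "the pitch is covered" (False), S = "the train has departed" (False), P = "the switch is on" (True), V = "the road is closed" (True).

S1: Formalization: (not U iff (H xor (Q and S))) -> P

not U = not False = True
Q and S = False and False = False
H xor (Q and S) = True xor False = True
not U iff (H xor (Q and S)) = True iff True = True
(not U iff (H xor (Q and S))) -> P = True -> True = True
So S1 is true.

S2: Parsed as not U or ((not S -> not V) or (H -> Q))

not U = not False = True
not S = not False = True
not V = not True = False
not S -> not V = True -> False = False
H -> Q = True -> False = False
(not S -> not V) or (H -> Q) = False or False = False
not U or ((not S -> not V) or (H -> Q)) = True or False = True
Thus S2 is true.

S3: In symbols: ((H xor not Q) -> (not S nor not U)) or (V iff P)

not Q = not False = True
H xor not Q = True xor True = False
not S = not False = True
not U = not False = True
not S nor not U = True nor True = False
(H xor not Q) -> (not S nor not U) = False -> False = True
V iff P = True iff True = True
((H xor not Q) -> (not S nor not U)) or (V iff P) = True or True = True
Hence S3 is true.

3 of the 3 statements are true (S1, S2, S3).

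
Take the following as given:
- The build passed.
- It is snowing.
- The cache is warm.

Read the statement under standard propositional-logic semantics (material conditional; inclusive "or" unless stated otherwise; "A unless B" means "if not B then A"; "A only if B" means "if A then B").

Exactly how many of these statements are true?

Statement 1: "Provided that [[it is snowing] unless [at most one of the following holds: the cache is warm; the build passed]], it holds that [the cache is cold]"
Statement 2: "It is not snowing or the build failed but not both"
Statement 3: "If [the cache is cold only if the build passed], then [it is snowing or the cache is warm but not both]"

0

Let P = "it is snowing" (T), S = "the cache is warm" (T), U = "the build passed" (T).

Statement 1: In symbols: (P ∨ (S ↑ U)) → ¬S

S ↑ U = T ↑ T = F
P ∨ (S ↑ U) = T ∨ F = T
¬S = ¬T = F
(P ∨ (S ↑ U)) → ¬S = T → F = F
Hence Statement 1 is false.

Statement 2: Formalization: ¬P ⊕ ¬U

¬P = ¬T = F
¬U = ¬T = F
¬P ⊕ ¬U = F ⊕ F = F
So Statement 2 is false.

Statement 3: Parsed as (¬S → U) → (P ⊕ S)

¬S = ¬T = F
¬S → U = F → T = T
P ⊕ S = T ⊕ T = F
(¬S → U) → (P ⊕ S) = T → F = F
Hence Statement 3 is false.

0 of the 3 statements are true (none).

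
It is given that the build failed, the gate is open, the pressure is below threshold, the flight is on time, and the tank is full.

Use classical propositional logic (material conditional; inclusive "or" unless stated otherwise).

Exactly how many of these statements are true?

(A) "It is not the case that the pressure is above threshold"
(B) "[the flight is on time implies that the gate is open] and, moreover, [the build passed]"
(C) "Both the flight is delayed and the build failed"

1

Let R = "the pressure is above threshold" (F), S = "the flight is delayed" (F), Q = "the gate is open" (T), P = "the build passed" (F).

(A): In symbols: ~R

~R = ~F = T
Thus (A) is true.

(B): This is (~S -> Q) & P.

~S = ~F = T
~S -> Q = T -> T = T
(~S -> Q) & P = T & F = F
So (B) is false.

(C): Formalization: S & ~P

~P = ~F = T
S & ~P = F & T = F
Thus (C) is false.

True statements: 1.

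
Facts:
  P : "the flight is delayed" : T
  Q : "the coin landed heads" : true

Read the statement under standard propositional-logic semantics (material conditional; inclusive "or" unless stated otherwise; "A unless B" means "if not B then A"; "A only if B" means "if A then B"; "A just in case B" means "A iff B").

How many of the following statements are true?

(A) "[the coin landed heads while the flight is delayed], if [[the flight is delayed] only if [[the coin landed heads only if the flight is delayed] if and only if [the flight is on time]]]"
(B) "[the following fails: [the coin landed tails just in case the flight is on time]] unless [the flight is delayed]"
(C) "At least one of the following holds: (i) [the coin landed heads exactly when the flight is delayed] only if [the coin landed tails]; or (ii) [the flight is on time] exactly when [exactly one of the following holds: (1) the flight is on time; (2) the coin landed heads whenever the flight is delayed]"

(A): Parsed as (P -> ((Q -> P) iff not P)) -> (Q and P)

Q -> P = True -> True = True
not P = not True = False
(Q -> P) iff not P = True iff False = False
P -> ((Q -> P) iff not P) = True -> False = False
Q and P = True and True = True
(P -> ((Q -> P) iff not P)) -> (Q and P) = False -> True = True
Hence (A) is true.

(B): Formalization: not (not Q iff not P) or P

not Q = not True = False
not P = not True = False
not Q iff not P = False iff False = True
not (not Q iff not P) = not True = False
not (not Q iff not P) or P = False or True = True
Hence (B) is true.

(C): Parsed as ((Q iff P) -> not Q) or (not P iff (not P xor (P -> Q)))

Q iff P = True iff True = True
not Q = not True = False
(Q iff P) -> not Q = True -> False = False
not P = not True = False
not P = not True = False
P -> Q = True -> True = True
not P xor (P -> Q) = False xor True = True
not P iff (not P xor (P -> Q)) = False iff True = False
((Q iff P) -> not Q) or (not P iff (not P xor (P -> Q))) = False or False = False
Thus (C) is false.

2 of the 3 statements are true.

2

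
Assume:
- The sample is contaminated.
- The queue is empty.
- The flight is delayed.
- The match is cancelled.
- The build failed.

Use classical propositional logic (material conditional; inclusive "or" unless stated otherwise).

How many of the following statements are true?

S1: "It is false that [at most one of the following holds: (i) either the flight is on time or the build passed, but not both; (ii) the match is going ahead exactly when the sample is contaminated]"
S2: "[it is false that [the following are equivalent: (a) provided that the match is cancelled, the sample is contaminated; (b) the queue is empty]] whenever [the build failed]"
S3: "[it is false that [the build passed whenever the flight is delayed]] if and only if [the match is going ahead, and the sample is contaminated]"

0

Let R = "the flight is delayed" (T), Q = "the build passed" (F), U = "the match is cancelled" (T), G = "the sample is contaminated" (T), H = "the queue is empty" (T).

S1: Parsed as ¬((¬R ⊕ Q) ↑ (¬U ↔ G))

¬R = ¬T = F
¬R ⊕ Q = F ⊕ F = F
¬U = ¬T = F
¬U ↔ G = F ↔ T = F
(¬R ⊕ Q) ↑ (¬U ↔ G) = F ↑ F = T
¬((¬R ⊕ Q) ↑ (¬U ↔ G)) = ¬T = F
Thus S1 is false.

S2: This is ¬Q → ¬((U → G) ↔ H).

¬Q = ¬F = T
U → G = T → T = T
(U → G) ↔ H = T ↔ T = T
¬((U → G) ↔ H) = ¬T = F
¬Q → ¬((U → G) ↔ H) = T → F = F
Thus S2 is false.

S3: Formalization: ¬(R → Q) ↔ (¬U ∧ G)

R → Q = T → F = F
¬(R → Q) = ¬F = T
¬U = ¬T = F
¬U ∧ G = F ∧ T = F
¬(R → Q) ↔ (¬U ∧ G) = T ↔ F = F
Hence S3 is false.

True statements: 0 (none).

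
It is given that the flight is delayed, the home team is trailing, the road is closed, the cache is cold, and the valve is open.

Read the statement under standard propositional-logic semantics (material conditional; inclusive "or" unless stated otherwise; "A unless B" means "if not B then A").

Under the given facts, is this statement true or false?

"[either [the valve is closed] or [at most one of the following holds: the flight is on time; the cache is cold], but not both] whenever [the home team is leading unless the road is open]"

Let Q = "the home team is leading" (F), R = "the road is closed" (T), U = "the valve is open" (T), P = "the flight is delayed" (T), S = "the cache is warm" (F).
Formalization: (Q | ~R) -> (~U xor (~P nand ~S))

~R = ~T = F
Q | ~R = F | F = F
~U = ~T = F
~P = ~T = F
~S = ~F = T
~P nand ~S = F nand T = T
~U xor (~P nand ~S) = F xor T = T
(Q | ~R) -> (~U xor (~P nand ~S)) = F -> T = T

True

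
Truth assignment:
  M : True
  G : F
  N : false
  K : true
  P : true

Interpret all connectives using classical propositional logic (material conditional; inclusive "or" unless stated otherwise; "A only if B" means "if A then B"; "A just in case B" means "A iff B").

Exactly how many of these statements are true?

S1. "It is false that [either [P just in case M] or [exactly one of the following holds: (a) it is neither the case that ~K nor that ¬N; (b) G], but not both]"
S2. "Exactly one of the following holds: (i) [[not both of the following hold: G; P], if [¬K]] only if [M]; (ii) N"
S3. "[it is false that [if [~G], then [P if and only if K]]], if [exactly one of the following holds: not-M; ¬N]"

S1: Parsed as not ((P iff M) xor ((not K nor not N) xor G))

P iff M = True iff True = True
not K = not True = False
not N = not False = True
not K nor not N = False nor True = False
(not K nor not N) xor G = False xor False = False
(P iff M) xor ((not K nor not N) xor G) = True xor False = True
not ((P iff M) xor ((not K nor not N) xor G)) = not True = False
So S1 is false.

S2: This is ((not K -> (G nand P)) -> M) xor N.

not K = not True = False
G nand P = False nand True = True
not K -> (G nand P) = False -> True = True
(not K -> (G nand P)) -> M = True -> True = True
((not K -> (G nand P)) -> M) xor N = True xor False = True
Hence S2 is true.

S3: In symbols: (not M xor not N) -> not (not G -> (P iff K))

not M = not True = False
not N = not False = True
not M xor not N = False xor True = True
not G = not False = True
P iff K = True iff True = True
not G -> (P iff K) = True -> True = True
not (not G -> (P iff K)) = not True = False
(not M xor not N) -> not (not G -> (P iff K)) = True -> False = False
Thus S3 is false.

1 of the 3 statements is true (S2).

1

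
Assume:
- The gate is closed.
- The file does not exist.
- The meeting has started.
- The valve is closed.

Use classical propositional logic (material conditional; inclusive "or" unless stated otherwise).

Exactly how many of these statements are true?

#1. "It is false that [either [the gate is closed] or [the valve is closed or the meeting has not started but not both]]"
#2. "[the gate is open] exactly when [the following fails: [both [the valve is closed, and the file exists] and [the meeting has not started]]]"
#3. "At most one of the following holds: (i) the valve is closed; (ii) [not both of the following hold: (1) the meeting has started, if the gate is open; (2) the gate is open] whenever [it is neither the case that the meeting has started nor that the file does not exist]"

Let P = "the gate is open" (F), S = "the valve is open" (F), R = "the meeting has started" (T), Q = "the file exists" (F).

#1: This is ~(~P | (~S xor ~R)).

~P = ~F = T
~S = ~F = T
~R = ~T = F
~S xor ~R = T xor F = T
~P | (~S xor ~R) = T | T = T
~(~P | (~S xor ~R)) = ~T = F
Hence #1 is false.

#2: In symbols: P <-> ~((~S & Q) & ~R)

~S = ~F = T
~S & Q = T & F = F
~R = ~T = F
(~S & Q) & ~R = F & F = F
~((~S & Q) & ~R) = ~F = T
P <-> ~((~S & Q) & ~R) = F <-> T = F
Hence #2 is false.

#3: This is ~S nand ((R nor ~Q) -> ((P -> R) nand P)).

~S = ~F = T
~Q = ~F = T
R nor ~Q = T nor T = F
P -> R = F -> T = T
(P -> R) nand P = T nand F = T
(R nor ~Q) -> ((P -> R) nand P) = F -> T = T
~S nand ((R nor ~Q) -> ((P -> R) nand P)) = T nand T = F
So #3 is false.

Count: 0.

0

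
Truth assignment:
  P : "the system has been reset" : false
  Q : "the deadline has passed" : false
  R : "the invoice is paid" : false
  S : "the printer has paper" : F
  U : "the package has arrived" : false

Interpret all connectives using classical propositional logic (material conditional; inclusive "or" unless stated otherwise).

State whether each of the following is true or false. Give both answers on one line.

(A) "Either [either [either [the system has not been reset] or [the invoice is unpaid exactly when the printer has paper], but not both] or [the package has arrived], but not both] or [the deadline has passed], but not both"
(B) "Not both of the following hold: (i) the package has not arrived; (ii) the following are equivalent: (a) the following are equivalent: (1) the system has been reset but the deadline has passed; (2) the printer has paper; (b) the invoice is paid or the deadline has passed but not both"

(A): Parsed as ((¬P ⊕ (¬R ↔ S)) ⊕ U) ⊕ Q

¬P = ¬F = T
¬R = ¬F = T
¬R ↔ S = T ↔ F = F
¬P ⊕ (¬R ↔ S) = T ⊕ F = T
(¬P ⊕ (¬R ↔ S)) ⊕ U = T ⊕ F = T
((¬P ⊕ (¬R ↔ S)) ⊕ U) ⊕ Q = T ⊕ F = T
Thus (A) is true.

(B): Formalization: ¬U ↑ (((P ∧ Q) ↔ S) ↔ (R ⊕ Q))

¬U = ¬F = T
P ∧ Q = F ∧ F = F
(P ∧ Q) ↔ S = F ↔ F = T
R ⊕ Q = F ⊕ F = F
((P ∧ Q) ↔ S) ↔ (R ⊕ Q) = T ↔ F = F
¬U ↑ (((P ∧ Q) ↔ S) ↔ (R ⊕ Q)) = T ↑ F = T
Thus (B) is true.

(A) True; (B) True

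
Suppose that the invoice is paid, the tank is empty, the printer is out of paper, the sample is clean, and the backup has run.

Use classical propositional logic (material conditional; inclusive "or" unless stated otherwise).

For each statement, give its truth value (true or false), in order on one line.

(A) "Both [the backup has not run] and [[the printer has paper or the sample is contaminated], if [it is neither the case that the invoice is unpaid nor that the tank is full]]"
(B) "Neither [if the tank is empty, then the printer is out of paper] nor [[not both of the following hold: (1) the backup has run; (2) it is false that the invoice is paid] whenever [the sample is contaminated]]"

(A) F; (B) F

Let U = "the backup has run" (T), P = "the invoice is paid" (T), Q = "the tank is full" (F), R = "the printer has paper" (F), S = "the sample is contaminated" (F).

(A): This is ~U & ((~P nor Q) -> (R | S)).

~U = ~T = F
~P = ~T = F
~P nor Q = F nor F = T
R | S = F | F = F
(~P nor Q) -> (R | S) = T -> F = F
~U & ((~P nor Q) -> (R | S)) = F & F = F
Thus (A) is false.

(B): In symbols: (~Q -> ~R) nor (S -> (U nand ~P))

~Q = ~F = T
~R = ~F = T
~Q -> ~R = T -> T = T
~P = ~T = F
U nand ~P = T nand F = T
S -> (U nand ~P) = F -> T = T
(~Q -> ~R) nor (S -> (U nand ~P)) = T nor T = F
Hence (B) is false.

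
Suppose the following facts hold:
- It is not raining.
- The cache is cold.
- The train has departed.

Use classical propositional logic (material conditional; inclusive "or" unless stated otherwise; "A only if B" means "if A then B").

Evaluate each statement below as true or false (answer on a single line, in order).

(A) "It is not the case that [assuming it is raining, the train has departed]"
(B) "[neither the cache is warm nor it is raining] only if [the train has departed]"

(A) F, (B) T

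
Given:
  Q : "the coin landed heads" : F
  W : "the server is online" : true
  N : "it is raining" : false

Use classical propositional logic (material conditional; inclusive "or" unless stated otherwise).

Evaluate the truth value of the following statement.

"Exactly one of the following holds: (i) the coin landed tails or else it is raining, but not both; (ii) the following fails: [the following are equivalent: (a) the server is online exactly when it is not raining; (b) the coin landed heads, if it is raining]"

The statement is true.

This is (~Q xor N) xor ~((W <-> ~N) <-> (N -> Q)).

~Q = ~F = T
~Q xor N = T xor F = T
~N = ~F = T
W <-> ~N = T <-> T = T
N -> Q = F -> F = T
(W <-> ~N) <-> (N -> Q) = T <-> T = T
~((W <-> ~N) <-> (N -> Q)) = ~T = F
(~Q xor N) xor ~((W <-> ~N) <-> (N -> Q)) = T xor F = T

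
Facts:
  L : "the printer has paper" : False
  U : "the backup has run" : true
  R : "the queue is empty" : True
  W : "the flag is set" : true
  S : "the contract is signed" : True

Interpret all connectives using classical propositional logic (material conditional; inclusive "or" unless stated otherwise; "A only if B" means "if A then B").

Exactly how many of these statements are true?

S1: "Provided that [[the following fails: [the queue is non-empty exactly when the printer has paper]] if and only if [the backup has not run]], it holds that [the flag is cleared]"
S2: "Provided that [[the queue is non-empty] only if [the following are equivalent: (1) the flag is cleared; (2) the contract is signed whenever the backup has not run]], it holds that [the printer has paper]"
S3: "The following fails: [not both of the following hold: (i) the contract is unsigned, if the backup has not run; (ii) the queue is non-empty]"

S1: Formalization: (~(~R <-> L) <-> ~U) -> ~W

~R = ~T = F
~R <-> L = F <-> F = T
~(~R <-> L) = ~T = F
~U = ~T = F
~(~R <-> L) <-> ~U = F <-> F = T
~W = ~T = F
(~(~R <-> L) <-> ~U) -> ~W = T -> F = F
So S1 is false.

S2: In symbols: (~R -> (~W <-> (~U -> S))) -> L

~R = ~T = F
~W = ~T = F
~U = ~T = F
~U -> S = F -> T = T
~W <-> (~U -> S) = F <-> T = F
~R -> (~W <-> (~U -> S)) = F -> F = T
(~R -> (~W <-> (~U -> S))) -> L = T -> F = F
So S2 is false.

S3: In symbols: ~((~U -> ~S) nand ~R)

~U = ~T = F
~S = ~T = F
~U -> ~S = F -> F = T
~R = ~T = F
(~U -> ~S) nand ~R = T nand F = T
~((~U -> ~S) nand ~R) = ~T = F
Hence S3 is false.

0 of the 3 statements are true (none).

0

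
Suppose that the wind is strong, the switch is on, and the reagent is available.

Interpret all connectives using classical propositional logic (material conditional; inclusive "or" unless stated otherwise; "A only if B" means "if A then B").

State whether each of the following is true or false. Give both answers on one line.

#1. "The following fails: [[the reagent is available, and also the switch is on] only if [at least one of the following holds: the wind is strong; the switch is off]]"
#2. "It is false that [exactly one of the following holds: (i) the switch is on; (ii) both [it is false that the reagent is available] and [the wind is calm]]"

Let R = "the reagent is available" (T), N = "the switch is on" (T), W = "the wind is strong" (T).

#1: In symbols: ¬((R ∧ N) → (W ∨ ¬N))

R ∧ N = T ∧ T = T
¬N = ¬T = F
W ∨ ¬N = T ∨ F = T
(R ∧ N) → (W ∨ ¬N) = T → T = T
¬((R ∧ N) → (W ∨ ¬N)) = ¬T = F
Thus #1 is false.

#2: Formalization: ¬(N ⊕ (¬R ∧ ¬W))

¬R = ¬T = F
¬W = ¬T = F
¬R ∧ ¬W = F ∧ F = F
N ⊕ (¬R ∧ ¬W) = T ⊕ F = T
¬(N ⊕ (¬R ∧ ¬W)) = ¬T = F
So #2 is false.

#1 false; #2 false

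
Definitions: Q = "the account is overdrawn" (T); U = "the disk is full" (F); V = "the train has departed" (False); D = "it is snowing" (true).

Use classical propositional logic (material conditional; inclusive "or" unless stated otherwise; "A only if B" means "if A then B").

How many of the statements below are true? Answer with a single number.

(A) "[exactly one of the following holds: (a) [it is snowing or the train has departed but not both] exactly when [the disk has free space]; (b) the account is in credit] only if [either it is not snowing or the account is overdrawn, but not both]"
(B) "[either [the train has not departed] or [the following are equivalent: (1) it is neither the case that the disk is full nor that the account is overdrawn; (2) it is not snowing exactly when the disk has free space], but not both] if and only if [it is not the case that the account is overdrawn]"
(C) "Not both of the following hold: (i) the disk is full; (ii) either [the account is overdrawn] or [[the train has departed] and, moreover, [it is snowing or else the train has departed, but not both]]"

(A): Parsed as (((D xor V) <-> ~U) xor ~Q) -> (~D xor Q)

D xor V = T xor F = T
~U = ~F = T
(D xor V) <-> ~U = T <-> T = T
~Q = ~T = F
((D xor V) <-> ~U) xor ~Q = T xor F = T
~D = ~T = F
~D xor Q = F xor T = T
(((D xor V) <-> ~U) xor ~Q) -> (~D xor Q) = T -> T = T
Hence (A) is true.

(B): Formalization: (~V xor ((U nor Q) <-> (~D <-> ~U))) <-> ~Q

~V = ~F = T
U nor Q = F nor T = F
~D = ~T = F
~U = ~F = T
~D <-> ~U = F <-> T = F
(U nor Q) <-> (~D <-> ~U) = F <-> F = T
~V xor ((U nor Q) <-> (~D <-> ~U)) = T xor T = F
~Q = ~T = F
(~V xor ((U nor Q) <-> (~D <-> ~U))) <-> ~Q = F <-> F = T
Thus (B) is true.

(C): Formalization: U nand (Q | (V & (D xor V)))

D xor V = T xor F = T
V & (D xor V) = F & T = F
Q | (V & (D xor V)) = T | F = T
U nand (Q | (V & (D xor V))) = F nand T = T
So (C) is true.

True statements: 3 ((A), (B), (C)).

3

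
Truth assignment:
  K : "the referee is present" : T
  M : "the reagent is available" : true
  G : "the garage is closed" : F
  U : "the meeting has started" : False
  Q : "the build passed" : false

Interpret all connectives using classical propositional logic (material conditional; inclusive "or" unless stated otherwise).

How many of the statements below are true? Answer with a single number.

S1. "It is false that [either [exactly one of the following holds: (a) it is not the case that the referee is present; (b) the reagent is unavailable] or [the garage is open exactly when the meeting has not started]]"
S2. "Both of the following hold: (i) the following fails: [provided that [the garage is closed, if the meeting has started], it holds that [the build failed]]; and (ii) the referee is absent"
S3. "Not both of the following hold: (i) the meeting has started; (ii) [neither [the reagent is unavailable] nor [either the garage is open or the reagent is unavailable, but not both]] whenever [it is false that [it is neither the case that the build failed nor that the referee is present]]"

S1: In symbols: ¬((¬K ⊕ ¬M) ∨ (¬G ↔ ¬U))

¬K = ¬T = F
¬M = ¬T = F
¬K ⊕ ¬M = F ⊕ F = F
¬G = ¬F = T
¬U = ¬F = T
¬G ↔ ¬U = T ↔ T = T
(¬K ⊕ ¬M) ∨ (¬G ↔ ¬U) = F ∨ T = T
¬((¬K ⊕ ¬M) ∨ (¬G ↔ ¬U)) = ¬T = F
Thus S1 is false.

S2: This is ¬((U → G) → ¬Q) ∧ ¬K.

U → G = F → F = T
¬Q = ¬F = T
(U → G) → ¬Q = T → T = T
¬((U → G) → ¬Q) = ¬T = F
¬K = ¬T = F
¬((U → G) → ¬Q) ∧ ¬K = F ∧ F = F
So S2 is false.

S3: Parsed as U ↑ (¬(¬Q ↓ K) → (¬M ↓ (¬G ⊕ ¬M)))

¬Q = ¬F = T
¬Q ↓ K = T ↓ T = F
¬(¬Q ↓ K) = ¬F = T
¬M = ¬T = F
¬G = ¬F = T
¬M = ¬T = F
¬G ⊕ ¬M = T ⊕ F = T
¬M ↓ (¬G ⊕ ¬M) = F ↓ T = F
¬(¬Q ↓ K) → (¬M ↓ (¬G ⊕ ¬M)) = T → F = F
U ↑ (¬(¬Q ↓ K) → (¬M ↓ (¬G ⊕ ¬M))) = F ↑ F = T
So S3 is true.

1 of the 3 statements is true (S3).

1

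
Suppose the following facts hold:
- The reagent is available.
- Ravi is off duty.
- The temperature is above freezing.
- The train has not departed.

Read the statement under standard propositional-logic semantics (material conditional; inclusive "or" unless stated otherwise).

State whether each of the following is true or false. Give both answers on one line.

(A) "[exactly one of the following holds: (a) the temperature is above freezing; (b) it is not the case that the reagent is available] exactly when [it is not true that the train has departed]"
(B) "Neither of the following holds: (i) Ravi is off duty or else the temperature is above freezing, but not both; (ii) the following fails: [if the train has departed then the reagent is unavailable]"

(A) True, (B) True

Let R = "the temperature is below freezing" (F), P = "the reagent is available" (T), S = "the train has departed" (F), Q = "Ravi is on call" (F).

(A): Parsed as (¬R ⊕ ¬P) ↔ ¬S

¬R = ¬F = T
¬P = ¬T = F
¬R ⊕ ¬P = T ⊕ F = T
¬S = ¬F = T
(¬R ⊕ ¬P) ↔ ¬S = T ↔ T = T
Thus (A) is true.

(B): Parsed as (¬Q ⊕ ¬R) ↓ ¬(S → ¬P)

¬Q = ¬F = T
¬R = ¬F = T
¬Q ⊕ ¬R = T ⊕ T = F
¬P = ¬T = F
S → ¬P = F → F = T
¬(S → ¬P) = ¬T = F
(¬Q ⊕ ¬R) ↓ ¬(S → ¬P) = F ↓ F = T
Hence (B) is true.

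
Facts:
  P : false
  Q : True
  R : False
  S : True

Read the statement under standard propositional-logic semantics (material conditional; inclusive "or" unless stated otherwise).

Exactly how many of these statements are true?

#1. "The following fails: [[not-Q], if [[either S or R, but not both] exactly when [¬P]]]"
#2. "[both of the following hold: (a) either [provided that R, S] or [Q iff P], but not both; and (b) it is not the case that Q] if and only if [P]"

2

#1: Formalization: not (((S xor R) iff not P) -> not Q)

S xor R = True xor False = True
not P = not False = True
(S xor R) iff not P = True iff True = True
not Q = not True = False
((S xor R) iff not P) -> not Q = True -> False = False
not (((S xor R) iff not P) -> not Q) = not False = True
Hence #1 is true.

#2: Formalization: (((R -> S) xor (Q iff P)) and not Q) iff P

R -> S = False -> True = True
Q iff P = True iff False = False
(R -> S) xor (Q iff P) = True xor False = True
not Q = not True = False
((R -> S) xor (Q iff P)) and not Q = True and False = False
(((R -> S) xor (Q iff P)) and not Q) iff P = False iff False = True
So #2 is true.

True statements: 2 (#1, #2).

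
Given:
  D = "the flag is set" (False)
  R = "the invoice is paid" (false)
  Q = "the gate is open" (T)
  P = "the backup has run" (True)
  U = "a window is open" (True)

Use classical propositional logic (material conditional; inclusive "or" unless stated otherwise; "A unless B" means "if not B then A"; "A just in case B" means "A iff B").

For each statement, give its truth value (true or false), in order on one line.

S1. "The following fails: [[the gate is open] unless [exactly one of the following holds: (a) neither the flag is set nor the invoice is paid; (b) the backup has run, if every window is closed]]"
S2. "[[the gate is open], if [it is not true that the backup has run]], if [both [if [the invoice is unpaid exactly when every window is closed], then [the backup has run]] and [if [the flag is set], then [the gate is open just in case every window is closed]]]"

S1: Formalization: ¬(Q ∨ ((D ↓ R) ⊕ (¬U → P)))

D ↓ R = F ↓ F = T
¬U = ¬T = F
¬U → P = F → T = T
(D ↓ R) ⊕ (¬U → P) = T ⊕ T = F
Q ∨ ((D ↓ R) ⊕ (¬U → P)) = T ∨ F = T
¬(Q ∨ ((D ↓ R) ⊕ (¬U → P))) = ¬T = F
Hence S1 is false.

S2: In symbols: (((¬R ↔ ¬U) → P) ∧ (D → (Q ↔ ¬U))) → (¬P → Q)

¬R = ¬F = T
¬U = ¬T = F
¬R ↔ ¬U = T ↔ F = F
(¬R ↔ ¬U) → P = F → T = T
¬U = ¬T = F
Q ↔ ¬U = T ↔ F = F
D → (Q ↔ ¬U) = F → F = T
((¬R ↔ ¬U) → P) ∧ (D → (Q ↔ ¬U)) = T ∧ T = T
¬P = ¬T = F
¬P → Q = F → T = T
(((¬R ↔ ¬U) → P) ∧ (D → (Q ↔ ¬U))) → (¬P → Q) = T → T = T
Thus S2 is true.

S1 false / S2 true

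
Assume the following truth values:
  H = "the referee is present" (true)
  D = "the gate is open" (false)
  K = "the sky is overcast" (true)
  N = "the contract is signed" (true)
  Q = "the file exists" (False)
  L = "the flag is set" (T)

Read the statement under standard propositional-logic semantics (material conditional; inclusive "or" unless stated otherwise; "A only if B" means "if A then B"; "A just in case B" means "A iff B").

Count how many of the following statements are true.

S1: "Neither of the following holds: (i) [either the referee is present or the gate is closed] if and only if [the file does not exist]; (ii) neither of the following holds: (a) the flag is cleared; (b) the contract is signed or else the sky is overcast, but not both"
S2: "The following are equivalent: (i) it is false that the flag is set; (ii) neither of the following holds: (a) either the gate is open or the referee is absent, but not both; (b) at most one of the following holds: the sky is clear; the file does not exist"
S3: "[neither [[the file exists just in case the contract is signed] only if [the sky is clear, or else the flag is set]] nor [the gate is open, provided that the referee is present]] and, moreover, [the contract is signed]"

S1: In symbols: ((H or not D) iff not Q) nor (not L nor (N xor K))

not D = not False = True
H or not D = True or True = True
not Q = not False = True
(H or not D) iff not Q = True iff True = True
not L = not True = False
N xor K = True xor True = False
not L nor (N xor K) = False nor False = True
((H or not D) iff not Q) nor (not L nor (N xor K)) = True nor True = False
Hence S1 is false.

S2: Formalization: not L iff ((D xor not H) nor (not K nand not Q))

not L = not True = False
not H = not True = False
D xor not H = False xor False = False
not K = not True = False
not Q = not False = True
not K nand not Q = False nand True = True
(D xor not H) nor (not K nand not Q) = False nor True = False
not L iff ((D xor not H) nor (not K nand not Q)) = False iff False = True
So S2 is true.

S3: This is (((Q iff N) -> (not K or L)) nor (H -> D)) and N.

Q iff N = False iff True = False
not K = not True = False
not K or L = False or True = True
(Q iff N) -> (not K or L) = False -> True = True
H -> D = True -> False = False
((Q iff N) -> (not K or L)) nor (H -> D) = True nor False = False
(((Q iff N) -> (not K or L)) nor (H -> D)) and N = False and True = False
So S3 is false.

1 of the 3 statements is true.

1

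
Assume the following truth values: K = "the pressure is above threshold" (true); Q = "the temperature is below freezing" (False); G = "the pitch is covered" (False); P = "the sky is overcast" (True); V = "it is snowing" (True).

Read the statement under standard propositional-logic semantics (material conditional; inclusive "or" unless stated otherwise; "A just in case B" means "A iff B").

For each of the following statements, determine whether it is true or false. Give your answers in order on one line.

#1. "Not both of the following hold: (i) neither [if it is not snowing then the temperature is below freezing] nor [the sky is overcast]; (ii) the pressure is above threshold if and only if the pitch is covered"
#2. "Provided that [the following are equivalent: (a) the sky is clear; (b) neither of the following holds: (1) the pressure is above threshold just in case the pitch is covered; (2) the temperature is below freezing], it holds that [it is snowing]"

#1: This is ((~V -> Q) nor P) nand (K <-> G).

~V = ~T = F
~V -> Q = F -> F = T
(~V -> Q) nor P = T nor T = F
K <-> G = T <-> F = F
((~V -> Q) nor P) nand (K <-> G) = F nand F = T
Hence #1 is true.

#2: Parsed as (~P <-> ((K <-> G) nor Q)) -> V

~P = ~T = F
K <-> G = T <-> F = F
(K <-> G) nor Q = F nor F = T
~P <-> ((K <-> G) nor Q) = F <-> T = F
(~P <-> ((K <-> G) nor Q)) -> V = F -> T = T
So #2 is true.

#1 T / #2 T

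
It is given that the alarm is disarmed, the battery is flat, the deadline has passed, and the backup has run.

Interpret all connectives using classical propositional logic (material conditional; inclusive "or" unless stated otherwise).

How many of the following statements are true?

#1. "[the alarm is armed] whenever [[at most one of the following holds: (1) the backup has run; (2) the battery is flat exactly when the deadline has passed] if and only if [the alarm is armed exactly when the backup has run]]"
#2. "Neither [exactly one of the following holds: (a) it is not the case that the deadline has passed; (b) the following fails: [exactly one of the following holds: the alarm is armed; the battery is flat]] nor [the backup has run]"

Let Q = "the backup has run" (T), D = "the battery is charged" (F), M = "the deadline has passed" (T), G = "the alarm is armed" (F).

#1: This is ((Q ↑ (¬D ↔ M)) ↔ (G ↔ Q)) → G.

¬D = ¬F = T
¬D ↔ M = T ↔ T = T
Q ↑ (¬D ↔ M) = T ↑ T = F
G ↔ Q = F ↔ T = F
(Q ↑ (¬D ↔ M)) ↔ (G ↔ Q) = F ↔ F = T
((Q ↑ (¬D ↔ M)) ↔ (G ↔ Q)) → G = T → F = F
Thus #1 is false.

#2: In symbols: (¬M ⊕ ¬(G ⊕ ¬D)) ↓ Q

¬M = ¬T = F
¬D = ¬F = T
G ⊕ ¬D = F ⊕ T = T
¬(G ⊕ ¬D) = ¬T = F
¬M ⊕ ¬(G ⊕ ¬D) = F ⊕ F = F
(¬M ⊕ ¬(G ⊕ ¬D)) ↓ Q = F ↓ T = F
Thus #2 is false.

0 of the 2 statements are true (none).

0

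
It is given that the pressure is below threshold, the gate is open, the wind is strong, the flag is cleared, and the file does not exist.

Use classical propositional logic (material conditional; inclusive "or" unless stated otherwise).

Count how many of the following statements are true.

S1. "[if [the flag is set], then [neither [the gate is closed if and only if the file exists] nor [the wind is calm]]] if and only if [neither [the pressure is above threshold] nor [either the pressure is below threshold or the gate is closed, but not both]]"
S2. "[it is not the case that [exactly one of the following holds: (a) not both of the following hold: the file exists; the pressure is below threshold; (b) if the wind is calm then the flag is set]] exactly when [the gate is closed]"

0

Let S = "the flag is set" (F), Q = "the gate is open" (T), U = "the file exists" (F), R = "the wind is strong" (T), P = "the pressure is above threshold" (F).

S1: Parsed as (S -> ((~Q <-> U) nor ~R)) <-> (P nor (~P xor ~Q))

~Q = ~T = F
~Q <-> U = F <-> F = T
~R = ~T = F
(~Q <-> U) nor ~R = T nor F = F
S -> ((~Q <-> U) nor ~R) = F -> F = T
~P = ~F = T
~Q = ~T = F
~P xor ~Q = T xor F = T
P nor (~P xor ~Q) = F nor T = F
(S -> ((~Q <-> U) nor ~R)) <-> (P nor (~P xor ~Q)) = T <-> F = F
Hence S1 is false.

S2: Parsed as ~((U nand ~P) xor (~R -> S)) <-> ~Q

~P = ~F = T
U nand ~P = F nand T = T
~R = ~T = F
~R -> S = F -> F = T
(U nand ~P) xor (~R -> S) = T xor T = F
~((U nand ~P) xor (~R -> S)) = ~F = T
~Q = ~T = F
~((U nand ~P) xor (~R -> S)) <-> ~Q = T <-> F = F
Hence S2 is false.

True statements: 0 (none).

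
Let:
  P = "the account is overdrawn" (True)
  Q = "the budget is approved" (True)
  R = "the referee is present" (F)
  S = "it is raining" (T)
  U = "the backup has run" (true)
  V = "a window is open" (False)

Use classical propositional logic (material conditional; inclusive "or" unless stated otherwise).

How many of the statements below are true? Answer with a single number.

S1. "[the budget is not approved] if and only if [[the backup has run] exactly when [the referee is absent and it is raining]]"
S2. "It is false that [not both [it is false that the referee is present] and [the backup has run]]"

S1: This is not Q iff (U iff (not R and S)).

not Q = not True = False
not R = not False = True
not R and S = True and True = True
U iff (not R and S) = True iff True = True
not Q iff (U iff (not R and S)) = False iff True = False
Hence S1 is false.

S2: Parsed as not (not R nand U)

not R = not False = True
not R nand U = True nand True = False
not (not R nand U) = not False = True
Hence S2 is true.

True statements: 1.

1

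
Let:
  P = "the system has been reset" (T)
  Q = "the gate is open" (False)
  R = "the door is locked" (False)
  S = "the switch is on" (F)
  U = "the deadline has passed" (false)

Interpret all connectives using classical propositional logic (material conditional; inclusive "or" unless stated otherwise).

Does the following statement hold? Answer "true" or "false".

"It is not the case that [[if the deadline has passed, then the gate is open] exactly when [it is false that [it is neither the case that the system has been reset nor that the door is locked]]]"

False.

Formalization: ¬((U → Q) ↔ ¬(P ↓ R))

U → Q = F → F = T
P ↓ R = T ↓ F = F
¬(P ↓ R) = ¬F = T
(U → Q) ↔ ¬(P ↓ R) = T ↔ T = T
¬((U → Q) ↔ ¬(P ↓ R)) = ¬T = F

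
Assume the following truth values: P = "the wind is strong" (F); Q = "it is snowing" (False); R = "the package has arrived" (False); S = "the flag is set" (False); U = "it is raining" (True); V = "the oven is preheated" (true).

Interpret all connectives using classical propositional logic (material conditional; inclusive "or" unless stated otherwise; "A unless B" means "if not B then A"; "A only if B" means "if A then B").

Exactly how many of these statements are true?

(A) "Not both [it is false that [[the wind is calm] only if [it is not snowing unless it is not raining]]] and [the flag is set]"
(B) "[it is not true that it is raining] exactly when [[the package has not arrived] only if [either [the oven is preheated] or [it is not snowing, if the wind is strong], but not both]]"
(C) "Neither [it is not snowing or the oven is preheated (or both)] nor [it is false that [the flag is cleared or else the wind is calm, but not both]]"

2

(A): Parsed as not (not P -> (not Q or not U)) nand S

not P = not False = True
not Q = not False = True
not U = not True = False
not Q or not U = True or False = True
not P -> (not Q or not U) = True -> True = True
not (not P -> (not Q or not U)) = not True = False
not (not P -> (not Q or not U)) nand S = False nand False = True
Thus (A) is true.

(B): This is not U iff (not R -> (V xor (P -> not Q))).

not U = not True = False
not R = not False = True
not Q = not False = True
P -> not Q = False -> True = True
V xor (P -> not Q) = True xor True = False
not R -> (V xor (P -> not Q)) = True -> False = False
not U iff (not R -> (V xor (P -> not Q))) = False iff False = True
Hence (B) is true.

(C): Formalization: (not Q or V) nor not (not S xor not P)

not Q = not False = True
not Q or V = True or True = True
not S = not False = True
not P = not False = True
not S xor not P = True xor True = False
not (not S xor not P) = not False = True
(not Q or V) nor not (not S xor not P) = True nor True = False
So (C) is false.

Count: 2.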